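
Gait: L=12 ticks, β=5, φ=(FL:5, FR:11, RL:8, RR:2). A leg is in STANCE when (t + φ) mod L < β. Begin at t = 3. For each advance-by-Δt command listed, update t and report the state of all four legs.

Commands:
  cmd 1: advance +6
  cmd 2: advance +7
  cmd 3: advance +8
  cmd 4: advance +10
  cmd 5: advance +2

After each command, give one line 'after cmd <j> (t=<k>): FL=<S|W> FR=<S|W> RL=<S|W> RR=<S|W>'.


start t=3: FL=W FR=S RL=W RR=W
cmd 1: advance +6 → t=9, phase=(2,8,5,11) → FL=S FR=W RL=W RR=W
cmd 2: advance +7 → t=16, phase=(9,3,0,6) → FL=W FR=S RL=S RR=W
cmd 3: advance +8 → t=24, phase=(5,11,8,2) → FL=W FR=W RL=W RR=S
cmd 4: advance +10 → t=34, phase=(3,9,6,0) → FL=S FR=W RL=W RR=S
cmd 5: advance +2 → t=36, phase=(5,11,8,2) → FL=W FR=W RL=W RR=S

after cmd 1 (t=9): FL=S FR=W RL=W RR=W
after cmd 2 (t=16): FL=W FR=S RL=S RR=W
after cmd 3 (t=24): FL=W FR=W RL=W RR=S
after cmd 4 (t=34): FL=S FR=W RL=W RR=S
after cmd 5 (t=36): FL=W FR=W RL=W RR=S


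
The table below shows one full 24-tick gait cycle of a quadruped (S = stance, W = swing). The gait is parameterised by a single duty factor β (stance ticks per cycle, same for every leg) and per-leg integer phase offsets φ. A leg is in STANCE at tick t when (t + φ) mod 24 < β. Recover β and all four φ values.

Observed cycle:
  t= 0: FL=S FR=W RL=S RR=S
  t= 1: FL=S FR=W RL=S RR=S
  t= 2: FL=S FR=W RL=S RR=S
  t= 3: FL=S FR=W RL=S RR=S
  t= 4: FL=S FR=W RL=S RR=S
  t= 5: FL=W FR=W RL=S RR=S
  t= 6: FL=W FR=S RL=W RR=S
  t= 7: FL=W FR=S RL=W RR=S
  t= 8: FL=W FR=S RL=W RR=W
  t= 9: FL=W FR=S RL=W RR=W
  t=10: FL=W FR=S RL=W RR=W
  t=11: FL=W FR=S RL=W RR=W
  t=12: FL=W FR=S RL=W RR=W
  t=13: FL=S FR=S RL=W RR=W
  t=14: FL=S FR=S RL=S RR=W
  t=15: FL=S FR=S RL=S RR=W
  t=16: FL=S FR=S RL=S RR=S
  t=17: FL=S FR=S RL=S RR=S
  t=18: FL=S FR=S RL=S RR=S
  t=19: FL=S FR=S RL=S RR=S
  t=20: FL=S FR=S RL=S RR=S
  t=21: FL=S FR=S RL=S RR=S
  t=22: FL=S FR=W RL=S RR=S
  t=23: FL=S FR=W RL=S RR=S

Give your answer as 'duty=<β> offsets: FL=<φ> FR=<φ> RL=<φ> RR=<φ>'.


duty β = stance ticks per leg = 16
FL: stance ticks = 16; W→S at t=13 → φ=11
FR: stance ticks = 16; W→S at t=6 → φ=18
RL: stance ticks = 16; W→S at t=14 → φ=10
RR: stance ticks = 16; W→S at t=16 → φ=8

duty=16 offsets: FL=11 FR=18 RL=10 RR=8


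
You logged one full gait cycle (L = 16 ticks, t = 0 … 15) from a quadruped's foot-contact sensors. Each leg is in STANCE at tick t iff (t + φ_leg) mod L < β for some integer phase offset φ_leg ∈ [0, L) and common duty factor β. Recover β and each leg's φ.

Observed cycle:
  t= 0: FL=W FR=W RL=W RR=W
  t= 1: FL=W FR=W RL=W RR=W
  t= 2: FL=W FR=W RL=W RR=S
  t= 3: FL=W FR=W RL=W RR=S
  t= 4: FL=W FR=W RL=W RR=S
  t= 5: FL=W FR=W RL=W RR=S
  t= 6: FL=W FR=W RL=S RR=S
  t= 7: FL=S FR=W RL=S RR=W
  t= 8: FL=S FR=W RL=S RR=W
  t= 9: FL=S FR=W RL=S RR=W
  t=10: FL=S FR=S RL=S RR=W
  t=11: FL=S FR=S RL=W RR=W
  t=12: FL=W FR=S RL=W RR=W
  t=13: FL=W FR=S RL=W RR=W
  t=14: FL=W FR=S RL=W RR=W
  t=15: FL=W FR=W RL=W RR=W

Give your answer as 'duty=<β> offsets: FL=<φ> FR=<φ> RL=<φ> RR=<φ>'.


duty β = stance ticks per leg = 5
FL: stance ticks = 5; W→S at t=7 → φ=9
FR: stance ticks = 5; W→S at t=10 → φ=6
RL: stance ticks = 5; W→S at t=6 → φ=10
RR: stance ticks = 5; W→S at t=2 → φ=14

duty=5 offsets: FL=9 FR=6 RL=10 RR=14


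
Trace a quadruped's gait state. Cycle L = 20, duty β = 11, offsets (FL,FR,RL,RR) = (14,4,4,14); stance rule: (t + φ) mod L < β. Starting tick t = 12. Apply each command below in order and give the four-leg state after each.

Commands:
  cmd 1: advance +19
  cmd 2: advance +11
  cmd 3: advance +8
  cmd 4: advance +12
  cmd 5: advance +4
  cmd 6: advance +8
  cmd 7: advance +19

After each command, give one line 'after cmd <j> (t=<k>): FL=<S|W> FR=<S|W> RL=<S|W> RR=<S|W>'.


start t=12: FL=S FR=W RL=W RR=S
cmd 1: advance +19 → t=31, phase=(5,15,15,5) → FL=S FR=W RL=W RR=S
cmd 2: advance +11 → t=42, phase=(16,6,6,16) → FL=W FR=S RL=S RR=W
cmd 3: advance +8 → t=50, phase=(4,14,14,4) → FL=S FR=W RL=W RR=S
cmd 4: advance +12 → t=62, phase=(16,6,6,16) → FL=W FR=S RL=S RR=W
cmd 5: advance +4 → t=66, phase=(0,10,10,0) → FL=S FR=S RL=S RR=S
cmd 6: advance +8 → t=74, phase=(8,18,18,8) → FL=S FR=W RL=W RR=S
cmd 7: advance +19 → t=93, phase=(7,17,17,7) → FL=S FR=W RL=W RR=S

after cmd 1 (t=31): FL=S FR=W RL=W RR=S
after cmd 2 (t=42): FL=W FR=S RL=S RR=W
after cmd 3 (t=50): FL=S FR=W RL=W RR=S
after cmd 4 (t=62): FL=W FR=S RL=S RR=W
after cmd 5 (t=66): FL=S FR=S RL=S RR=S
after cmd 6 (t=74): FL=S FR=W RL=W RR=S
after cmd 7 (t=93): FL=S FR=W RL=W RR=S


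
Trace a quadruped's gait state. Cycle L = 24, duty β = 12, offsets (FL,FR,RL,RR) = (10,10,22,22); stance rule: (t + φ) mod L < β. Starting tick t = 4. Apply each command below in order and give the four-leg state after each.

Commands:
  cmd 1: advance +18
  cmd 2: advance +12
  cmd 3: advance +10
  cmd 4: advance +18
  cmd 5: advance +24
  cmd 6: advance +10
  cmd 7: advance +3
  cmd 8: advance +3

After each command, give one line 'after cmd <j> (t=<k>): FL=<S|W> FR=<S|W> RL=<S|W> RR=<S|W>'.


after cmd 1 (t=22): FL=S FR=S RL=W RR=W
after cmd 2 (t=34): FL=W FR=W RL=S RR=S
after cmd 3 (t=44): FL=S FR=S RL=W RR=W
after cmd 4 (t=62): FL=S FR=S RL=W RR=W
after cmd 5 (t=86): FL=S FR=S RL=W RR=W
after cmd 6 (t=96): FL=S FR=S RL=W RR=W
after cmd 7 (t=99): FL=W FR=W RL=S RR=S
after cmd 8 (t=102): FL=W FR=W RL=S RR=S

start t=4: FL=W FR=W RL=S RR=S
cmd 1: advance +18 → t=22, phase=(8,8,20,20) → FL=S FR=S RL=W RR=W
cmd 2: advance +12 → t=34, phase=(20,20,8,8) → FL=W FR=W RL=S RR=S
cmd 3: advance +10 → t=44, phase=(6,6,18,18) → FL=S FR=S RL=W RR=W
cmd 4: advance +18 → t=62, phase=(0,0,12,12) → FL=S FR=S RL=W RR=W
cmd 5: advance +24 → t=86, phase=(0,0,12,12) → FL=S FR=S RL=W RR=W
cmd 6: advance +10 → t=96, phase=(10,10,22,22) → FL=S FR=S RL=W RR=W
cmd 7: advance +3 → t=99, phase=(13,13,1,1) → FL=W FR=W RL=S RR=S
cmd 8: advance +3 → t=102, phase=(16,16,4,4) → FL=W FR=W RL=S RR=S


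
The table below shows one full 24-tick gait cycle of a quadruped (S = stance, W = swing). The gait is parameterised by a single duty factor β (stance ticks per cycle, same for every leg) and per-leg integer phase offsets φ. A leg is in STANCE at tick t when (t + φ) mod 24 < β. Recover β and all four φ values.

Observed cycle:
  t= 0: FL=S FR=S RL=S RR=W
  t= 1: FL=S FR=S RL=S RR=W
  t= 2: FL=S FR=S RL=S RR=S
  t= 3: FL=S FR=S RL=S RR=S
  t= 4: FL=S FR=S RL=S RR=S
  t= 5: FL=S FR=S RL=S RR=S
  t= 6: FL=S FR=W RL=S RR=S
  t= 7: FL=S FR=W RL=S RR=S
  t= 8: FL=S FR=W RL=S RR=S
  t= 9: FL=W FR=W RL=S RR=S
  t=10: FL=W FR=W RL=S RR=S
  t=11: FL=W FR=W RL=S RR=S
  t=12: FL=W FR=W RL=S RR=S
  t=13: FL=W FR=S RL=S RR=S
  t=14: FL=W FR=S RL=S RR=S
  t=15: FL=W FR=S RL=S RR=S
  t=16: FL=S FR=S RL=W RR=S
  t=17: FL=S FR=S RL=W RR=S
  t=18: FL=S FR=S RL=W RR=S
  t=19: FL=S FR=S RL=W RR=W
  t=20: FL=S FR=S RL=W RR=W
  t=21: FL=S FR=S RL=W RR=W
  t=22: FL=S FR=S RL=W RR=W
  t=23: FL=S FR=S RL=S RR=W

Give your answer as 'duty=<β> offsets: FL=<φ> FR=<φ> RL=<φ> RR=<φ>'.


duty=17 offsets: FL=8 FR=11 RL=1 RR=22

duty β = stance ticks per leg = 17
FL: stance ticks = 17; W→S at t=16 → φ=8
FR: stance ticks = 17; W→S at t=13 → φ=11
RL: stance ticks = 17; W→S at t=23 → φ=1
RR: stance ticks = 17; W→S at t=2 → φ=22


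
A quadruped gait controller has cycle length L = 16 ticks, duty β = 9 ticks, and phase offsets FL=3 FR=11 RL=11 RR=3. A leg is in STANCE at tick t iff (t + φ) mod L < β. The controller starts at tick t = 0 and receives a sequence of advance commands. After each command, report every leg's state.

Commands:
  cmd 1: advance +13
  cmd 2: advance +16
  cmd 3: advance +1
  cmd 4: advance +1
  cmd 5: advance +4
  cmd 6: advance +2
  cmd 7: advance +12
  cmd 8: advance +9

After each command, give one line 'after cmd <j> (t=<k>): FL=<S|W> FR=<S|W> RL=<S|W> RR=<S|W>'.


after cmd 1 (t=13): FL=S FR=S RL=S RR=S
after cmd 2 (t=29): FL=S FR=S RL=S RR=S
after cmd 3 (t=30): FL=S FR=W RL=W RR=S
after cmd 4 (t=31): FL=S FR=W RL=W RR=S
after cmd 5 (t=35): FL=S FR=W RL=W RR=S
after cmd 6 (t=37): FL=S FR=S RL=S RR=S
after cmd 7 (t=49): FL=S FR=W RL=W RR=S
after cmd 8 (t=58): FL=W FR=S RL=S RR=W

start t=0: FL=S FR=W RL=W RR=S
cmd 1: advance +13 → t=13, phase=(0,8,8,0) → FL=S FR=S RL=S RR=S
cmd 2: advance +16 → t=29, phase=(0,8,8,0) → FL=S FR=S RL=S RR=S
cmd 3: advance +1 → t=30, phase=(1,9,9,1) → FL=S FR=W RL=W RR=S
cmd 4: advance +1 → t=31, phase=(2,10,10,2) → FL=S FR=W RL=W RR=S
cmd 5: advance +4 → t=35, phase=(6,14,14,6) → FL=S FR=W RL=W RR=S
cmd 6: advance +2 → t=37, phase=(8,0,0,8) → FL=S FR=S RL=S RR=S
cmd 7: advance +12 → t=49, phase=(4,12,12,4) → FL=S FR=W RL=W RR=S
cmd 8: advance +9 → t=58, phase=(13,5,5,13) → FL=W FR=S RL=S RR=W


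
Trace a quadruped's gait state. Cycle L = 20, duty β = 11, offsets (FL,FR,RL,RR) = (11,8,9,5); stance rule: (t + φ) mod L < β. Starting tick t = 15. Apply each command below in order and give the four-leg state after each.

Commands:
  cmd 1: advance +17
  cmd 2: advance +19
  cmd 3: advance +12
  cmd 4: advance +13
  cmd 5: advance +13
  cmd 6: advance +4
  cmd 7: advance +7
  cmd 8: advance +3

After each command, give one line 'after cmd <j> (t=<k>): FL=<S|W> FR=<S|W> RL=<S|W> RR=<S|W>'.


after cmd 1 (t=32): FL=S FR=S RL=S RR=W
after cmd 2 (t=51): FL=S FR=W RL=S RR=W
after cmd 3 (t=63): FL=W FR=W RL=W RR=S
after cmd 4 (t=76): FL=S FR=S RL=S RR=S
after cmd 5 (t=89): FL=S FR=W RL=W RR=W
after cmd 6 (t=93): FL=S FR=S RL=S RR=W
after cmd 7 (t=100): FL=W FR=S RL=S RR=S
after cmd 8 (t=103): FL=W FR=W RL=W RR=S

start t=15: FL=S FR=S RL=S RR=S
cmd 1: advance +17 → t=32, phase=(3,0,1,17) → FL=S FR=S RL=S RR=W
cmd 2: advance +19 → t=51, phase=(2,19,0,16) → FL=S FR=W RL=S RR=W
cmd 3: advance +12 → t=63, phase=(14,11,12,8) → FL=W FR=W RL=W RR=S
cmd 4: advance +13 → t=76, phase=(7,4,5,1) → FL=S FR=S RL=S RR=S
cmd 5: advance +13 → t=89, phase=(0,17,18,14) → FL=S FR=W RL=W RR=W
cmd 6: advance +4 → t=93, phase=(4,1,2,18) → FL=S FR=S RL=S RR=W
cmd 7: advance +7 → t=100, phase=(11,8,9,5) → FL=W FR=S RL=S RR=S
cmd 8: advance +3 → t=103, phase=(14,11,12,8) → FL=W FR=W RL=W RR=S


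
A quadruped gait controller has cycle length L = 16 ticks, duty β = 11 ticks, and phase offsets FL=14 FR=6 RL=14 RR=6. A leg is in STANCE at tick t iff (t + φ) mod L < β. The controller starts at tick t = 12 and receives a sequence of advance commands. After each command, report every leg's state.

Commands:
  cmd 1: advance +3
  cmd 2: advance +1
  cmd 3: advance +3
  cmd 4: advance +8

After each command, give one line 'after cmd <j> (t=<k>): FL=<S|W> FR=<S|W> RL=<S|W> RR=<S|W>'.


start t=12: FL=S FR=S RL=S RR=S
cmd 1: advance +3 → t=15, phase=(13,5,13,5) → FL=W FR=S RL=W RR=S
cmd 2: advance +1 → t=16, phase=(14,6,14,6) → FL=W FR=S RL=W RR=S
cmd 3: advance +3 → t=19, phase=(1,9,1,9) → FL=S FR=S RL=S RR=S
cmd 4: advance +8 → t=27, phase=(9,1,9,1) → FL=S FR=S RL=S RR=S

after cmd 1 (t=15): FL=W FR=S RL=W RR=S
after cmd 2 (t=16): FL=W FR=S RL=W RR=S
after cmd 3 (t=19): FL=S FR=S RL=S RR=S
after cmd 4 (t=27): FL=S FR=S RL=S RR=S


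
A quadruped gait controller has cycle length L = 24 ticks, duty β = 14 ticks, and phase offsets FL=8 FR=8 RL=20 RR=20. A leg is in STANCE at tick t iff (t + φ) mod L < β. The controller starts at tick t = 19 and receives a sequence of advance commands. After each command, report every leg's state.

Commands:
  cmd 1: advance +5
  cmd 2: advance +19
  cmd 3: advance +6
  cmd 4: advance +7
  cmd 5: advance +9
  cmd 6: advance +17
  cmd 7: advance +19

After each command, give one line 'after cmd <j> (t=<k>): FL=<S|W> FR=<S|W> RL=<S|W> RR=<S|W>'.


after cmd 1 (t=24): FL=S FR=S RL=W RR=W
after cmd 2 (t=43): FL=S FR=S RL=W RR=W
after cmd 3 (t=49): FL=S FR=S RL=W RR=W
after cmd 4 (t=56): FL=W FR=W RL=S RR=S
after cmd 5 (t=65): FL=S FR=S RL=S RR=S
after cmd 6 (t=82): FL=W FR=W RL=S RR=S
after cmd 7 (t=101): FL=S FR=S RL=S RR=S

start t=19: FL=S FR=S RL=W RR=W
cmd 1: advance +5 → t=24, phase=(8,8,20,20) → FL=S FR=S RL=W RR=W
cmd 2: advance +19 → t=43, phase=(3,3,15,15) → FL=S FR=S RL=W RR=W
cmd 3: advance +6 → t=49, phase=(9,9,21,21) → FL=S FR=S RL=W RR=W
cmd 4: advance +7 → t=56, phase=(16,16,4,4) → FL=W FR=W RL=S RR=S
cmd 5: advance +9 → t=65, phase=(1,1,13,13) → FL=S FR=S RL=S RR=S
cmd 6: advance +17 → t=82, phase=(18,18,6,6) → FL=W FR=W RL=S RR=S
cmd 7: advance +19 → t=101, phase=(13,13,1,1) → FL=S FR=S RL=S RR=S


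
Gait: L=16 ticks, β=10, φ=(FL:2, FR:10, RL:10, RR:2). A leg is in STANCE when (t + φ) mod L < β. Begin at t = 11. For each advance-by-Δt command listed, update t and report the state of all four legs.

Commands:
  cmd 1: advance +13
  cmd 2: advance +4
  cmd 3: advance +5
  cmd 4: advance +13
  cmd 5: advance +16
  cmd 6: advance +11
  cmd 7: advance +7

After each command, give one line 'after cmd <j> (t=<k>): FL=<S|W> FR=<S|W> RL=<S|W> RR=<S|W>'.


start t=11: FL=W FR=S RL=S RR=W
cmd 1: advance +13 → t=24, phase=(10,2,2,10) → FL=W FR=S RL=S RR=W
cmd 2: advance +4 → t=28, phase=(14,6,6,14) → FL=W FR=S RL=S RR=W
cmd 3: advance +5 → t=33, phase=(3,11,11,3) → FL=S FR=W RL=W RR=S
cmd 4: advance +13 → t=46, phase=(0,8,8,0) → FL=S FR=S RL=S RR=S
cmd 5: advance +16 → t=62, phase=(0,8,8,0) → FL=S FR=S RL=S RR=S
cmd 6: advance +11 → t=73, phase=(11,3,3,11) → FL=W FR=S RL=S RR=W
cmd 7: advance +7 → t=80, phase=(2,10,10,2) → FL=S FR=W RL=W RR=S

after cmd 1 (t=24): FL=W FR=S RL=S RR=W
after cmd 2 (t=28): FL=W FR=S RL=S RR=W
after cmd 3 (t=33): FL=S FR=W RL=W RR=S
after cmd 4 (t=46): FL=S FR=S RL=S RR=S
after cmd 5 (t=62): FL=S FR=S RL=S RR=S
after cmd 6 (t=73): FL=W FR=S RL=S RR=W
after cmd 7 (t=80): FL=S FR=W RL=W RR=S


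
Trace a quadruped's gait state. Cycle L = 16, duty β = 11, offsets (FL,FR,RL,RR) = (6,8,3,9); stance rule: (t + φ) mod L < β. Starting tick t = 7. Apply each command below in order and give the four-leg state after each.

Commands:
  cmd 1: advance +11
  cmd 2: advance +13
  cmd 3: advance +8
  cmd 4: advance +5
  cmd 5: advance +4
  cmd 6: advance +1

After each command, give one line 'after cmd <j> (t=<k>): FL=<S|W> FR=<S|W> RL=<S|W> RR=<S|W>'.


after cmd 1 (t=18): FL=S FR=S RL=S RR=W
after cmd 2 (t=31): FL=S FR=S RL=S RR=S
after cmd 3 (t=39): FL=W FR=W RL=S RR=S
after cmd 4 (t=44): FL=S FR=S RL=W RR=S
after cmd 5 (t=48): FL=S FR=S RL=S RR=S
after cmd 6 (t=49): FL=S FR=S RL=S RR=S

start t=7: FL=W FR=W RL=S RR=S
cmd 1: advance +11 → t=18, phase=(8,10,5,11) → FL=S FR=S RL=S RR=W
cmd 2: advance +13 → t=31, phase=(5,7,2,8) → FL=S FR=S RL=S RR=S
cmd 3: advance +8 → t=39, phase=(13,15,10,0) → FL=W FR=W RL=S RR=S
cmd 4: advance +5 → t=44, phase=(2,4,15,5) → FL=S FR=S RL=W RR=S
cmd 5: advance +4 → t=48, phase=(6,8,3,9) → FL=S FR=S RL=S RR=S
cmd 6: advance +1 → t=49, phase=(7,9,4,10) → FL=S FR=S RL=S RR=S


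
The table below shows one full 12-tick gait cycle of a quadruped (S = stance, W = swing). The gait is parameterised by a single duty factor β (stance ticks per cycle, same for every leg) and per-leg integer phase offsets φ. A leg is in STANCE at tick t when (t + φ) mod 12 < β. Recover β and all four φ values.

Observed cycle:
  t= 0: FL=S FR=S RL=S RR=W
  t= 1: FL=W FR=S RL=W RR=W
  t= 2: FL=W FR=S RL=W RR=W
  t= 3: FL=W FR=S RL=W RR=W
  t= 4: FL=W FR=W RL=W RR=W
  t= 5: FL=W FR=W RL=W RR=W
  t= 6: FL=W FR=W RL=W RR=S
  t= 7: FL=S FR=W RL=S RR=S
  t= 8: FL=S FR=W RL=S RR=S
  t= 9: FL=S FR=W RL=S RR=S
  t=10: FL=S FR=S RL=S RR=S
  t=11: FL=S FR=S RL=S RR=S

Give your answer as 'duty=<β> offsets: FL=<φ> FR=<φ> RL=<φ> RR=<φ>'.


duty β = stance ticks per leg = 6
FL: stance ticks = 6; W→S at t=7 → φ=5
FR: stance ticks = 6; W→S at t=10 → φ=2
RL: stance ticks = 6; W→S at t=7 → φ=5
RR: stance ticks = 6; W→S at t=6 → φ=6

duty=6 offsets: FL=5 FR=2 RL=5 RR=6


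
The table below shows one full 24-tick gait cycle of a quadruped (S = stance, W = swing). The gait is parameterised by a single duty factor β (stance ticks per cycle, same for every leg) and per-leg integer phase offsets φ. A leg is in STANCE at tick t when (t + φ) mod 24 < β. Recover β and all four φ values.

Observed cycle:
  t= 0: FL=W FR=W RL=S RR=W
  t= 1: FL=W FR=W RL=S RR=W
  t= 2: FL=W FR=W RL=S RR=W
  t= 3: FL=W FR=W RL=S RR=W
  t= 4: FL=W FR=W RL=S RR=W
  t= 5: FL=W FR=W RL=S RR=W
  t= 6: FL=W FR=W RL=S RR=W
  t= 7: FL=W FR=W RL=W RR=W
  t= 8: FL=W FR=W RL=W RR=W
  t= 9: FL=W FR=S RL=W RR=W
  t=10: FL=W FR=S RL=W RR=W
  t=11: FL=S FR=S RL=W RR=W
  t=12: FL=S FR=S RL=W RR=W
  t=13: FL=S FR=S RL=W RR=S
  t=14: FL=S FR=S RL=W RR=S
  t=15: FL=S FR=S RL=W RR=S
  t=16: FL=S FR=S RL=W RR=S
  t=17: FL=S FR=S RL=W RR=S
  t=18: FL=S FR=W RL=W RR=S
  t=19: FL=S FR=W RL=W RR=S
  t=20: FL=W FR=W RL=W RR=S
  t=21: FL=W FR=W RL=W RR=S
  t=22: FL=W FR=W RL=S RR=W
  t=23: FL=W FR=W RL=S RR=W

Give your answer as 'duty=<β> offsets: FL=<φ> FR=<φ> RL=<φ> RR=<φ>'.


duty=9 offsets: FL=13 FR=15 RL=2 RR=11

duty β = stance ticks per leg = 9
FL: stance ticks = 9; W→S at t=11 → φ=13
FR: stance ticks = 9; W→S at t=9 → φ=15
RL: stance ticks = 9; W→S at t=22 → φ=2
RR: stance ticks = 9; W→S at t=13 → φ=11


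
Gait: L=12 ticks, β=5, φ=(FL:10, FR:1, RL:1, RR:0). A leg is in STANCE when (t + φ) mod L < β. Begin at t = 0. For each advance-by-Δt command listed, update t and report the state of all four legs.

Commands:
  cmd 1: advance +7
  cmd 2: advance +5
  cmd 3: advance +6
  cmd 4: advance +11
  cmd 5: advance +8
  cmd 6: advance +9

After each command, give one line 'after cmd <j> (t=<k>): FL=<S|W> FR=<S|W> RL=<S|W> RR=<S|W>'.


after cmd 1 (t=7): FL=W FR=W RL=W RR=W
after cmd 2 (t=12): FL=W FR=S RL=S RR=S
after cmd 3 (t=18): FL=S FR=W RL=W RR=W
after cmd 4 (t=29): FL=S FR=W RL=W RR=W
after cmd 5 (t=37): FL=W FR=S RL=S RR=S
after cmd 6 (t=46): FL=W FR=W RL=W RR=W

start t=0: FL=W FR=S RL=S RR=S
cmd 1: advance +7 → t=7, phase=(5,8,8,7) → FL=W FR=W RL=W RR=W
cmd 2: advance +5 → t=12, phase=(10,1,1,0) → FL=W FR=S RL=S RR=S
cmd 3: advance +6 → t=18, phase=(4,7,7,6) → FL=S FR=W RL=W RR=W
cmd 4: advance +11 → t=29, phase=(3,6,6,5) → FL=S FR=W RL=W RR=W
cmd 5: advance +8 → t=37, phase=(11,2,2,1) → FL=W FR=S RL=S RR=S
cmd 6: advance +9 → t=46, phase=(8,11,11,10) → FL=W FR=W RL=W RR=W


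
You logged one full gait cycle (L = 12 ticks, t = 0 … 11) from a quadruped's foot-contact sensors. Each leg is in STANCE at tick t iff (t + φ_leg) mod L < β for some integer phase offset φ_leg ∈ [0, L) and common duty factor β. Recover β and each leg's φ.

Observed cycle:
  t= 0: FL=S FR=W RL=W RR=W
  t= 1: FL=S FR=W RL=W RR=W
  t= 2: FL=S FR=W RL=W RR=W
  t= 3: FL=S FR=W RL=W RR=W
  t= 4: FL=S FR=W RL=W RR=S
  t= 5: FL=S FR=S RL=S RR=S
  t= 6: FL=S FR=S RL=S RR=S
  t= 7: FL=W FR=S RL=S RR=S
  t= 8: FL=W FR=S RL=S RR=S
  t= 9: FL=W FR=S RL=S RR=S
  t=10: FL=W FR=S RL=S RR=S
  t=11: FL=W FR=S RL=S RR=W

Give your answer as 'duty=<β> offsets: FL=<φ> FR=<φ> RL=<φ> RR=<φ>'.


duty β = stance ticks per leg = 7
FL: stance ticks = 7; W→S at t=0 → φ=0
FR: stance ticks = 7; W→S at t=5 → φ=7
RL: stance ticks = 7; W→S at t=5 → φ=7
RR: stance ticks = 7; W→S at t=4 → φ=8

duty=7 offsets: FL=0 FR=7 RL=7 RR=8


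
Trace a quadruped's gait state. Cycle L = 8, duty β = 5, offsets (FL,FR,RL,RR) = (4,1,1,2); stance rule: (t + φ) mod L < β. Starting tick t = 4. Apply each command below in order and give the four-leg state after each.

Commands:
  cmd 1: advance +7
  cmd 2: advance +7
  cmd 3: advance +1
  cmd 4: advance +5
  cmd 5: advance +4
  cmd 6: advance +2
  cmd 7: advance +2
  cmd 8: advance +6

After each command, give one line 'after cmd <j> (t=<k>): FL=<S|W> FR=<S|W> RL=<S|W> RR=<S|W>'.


after cmd 1 (t=11): FL=W FR=S RL=S RR=W
after cmd 2 (t=18): FL=W FR=S RL=S RR=S
after cmd 3 (t=19): FL=W FR=S RL=S RR=W
after cmd 4 (t=24): FL=S FR=S RL=S RR=S
after cmd 5 (t=28): FL=S FR=W RL=W RR=W
after cmd 6 (t=30): FL=S FR=W RL=W RR=S
after cmd 7 (t=32): FL=S FR=S RL=S RR=S
after cmd 8 (t=38): FL=S FR=W RL=W RR=S

start t=4: FL=S FR=W RL=W RR=W
cmd 1: advance +7 → t=11, phase=(7,4,4,5) → FL=W FR=S RL=S RR=W
cmd 2: advance +7 → t=18, phase=(6,3,3,4) → FL=W FR=S RL=S RR=S
cmd 3: advance +1 → t=19, phase=(7,4,4,5) → FL=W FR=S RL=S RR=W
cmd 4: advance +5 → t=24, phase=(4,1,1,2) → FL=S FR=S RL=S RR=S
cmd 5: advance +4 → t=28, phase=(0,5,5,6) → FL=S FR=W RL=W RR=W
cmd 6: advance +2 → t=30, phase=(2,7,7,0) → FL=S FR=W RL=W RR=S
cmd 7: advance +2 → t=32, phase=(4,1,1,2) → FL=S FR=S RL=S RR=S
cmd 8: advance +6 → t=38, phase=(2,7,7,0) → FL=S FR=W RL=W RR=S


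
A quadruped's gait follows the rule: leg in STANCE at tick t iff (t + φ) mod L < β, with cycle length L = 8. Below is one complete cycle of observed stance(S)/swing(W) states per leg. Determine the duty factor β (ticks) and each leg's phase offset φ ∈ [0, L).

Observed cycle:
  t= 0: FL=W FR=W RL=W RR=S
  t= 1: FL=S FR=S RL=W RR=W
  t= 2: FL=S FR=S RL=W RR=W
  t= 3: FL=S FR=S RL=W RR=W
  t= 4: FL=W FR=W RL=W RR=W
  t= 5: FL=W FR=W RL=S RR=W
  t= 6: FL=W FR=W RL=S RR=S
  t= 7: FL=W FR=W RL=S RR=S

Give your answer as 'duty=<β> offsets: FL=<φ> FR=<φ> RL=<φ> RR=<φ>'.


duty=3 offsets: FL=7 FR=7 RL=3 RR=2

duty β = stance ticks per leg = 3
FL: stance ticks = 3; W→S at t=1 → φ=7
FR: stance ticks = 3; W→S at t=1 → φ=7
RL: stance ticks = 3; W→S at t=5 → φ=3
RR: stance ticks = 3; W→S at t=6 → φ=2


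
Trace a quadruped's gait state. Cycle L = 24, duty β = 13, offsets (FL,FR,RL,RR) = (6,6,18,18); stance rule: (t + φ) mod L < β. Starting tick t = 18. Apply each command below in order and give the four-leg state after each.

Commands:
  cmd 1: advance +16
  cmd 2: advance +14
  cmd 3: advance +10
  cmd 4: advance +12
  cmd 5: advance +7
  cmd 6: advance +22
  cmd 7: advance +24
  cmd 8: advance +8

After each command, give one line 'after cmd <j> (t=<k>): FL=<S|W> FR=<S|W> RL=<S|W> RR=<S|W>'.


after cmd 1 (t=34): FL=W FR=W RL=S RR=S
after cmd 2 (t=48): FL=S FR=S RL=W RR=W
after cmd 3 (t=58): FL=W FR=W RL=S RR=S
after cmd 4 (t=70): FL=S FR=S RL=W RR=W
after cmd 5 (t=77): FL=S FR=S RL=W RR=W
after cmd 6 (t=99): FL=S FR=S RL=W RR=W
after cmd 7 (t=123): FL=S FR=S RL=W RR=W
after cmd 8 (t=131): FL=W FR=W RL=S RR=S

start t=18: FL=S FR=S RL=S RR=S
cmd 1: advance +16 → t=34, phase=(16,16,4,4) → FL=W FR=W RL=S RR=S
cmd 2: advance +14 → t=48, phase=(6,6,18,18) → FL=S FR=S RL=W RR=W
cmd 3: advance +10 → t=58, phase=(16,16,4,4) → FL=W FR=W RL=S RR=S
cmd 4: advance +12 → t=70, phase=(4,4,16,16) → FL=S FR=S RL=W RR=W
cmd 5: advance +7 → t=77, phase=(11,11,23,23) → FL=S FR=S RL=W RR=W
cmd 6: advance +22 → t=99, phase=(9,9,21,21) → FL=S FR=S RL=W RR=W
cmd 7: advance +24 → t=123, phase=(9,9,21,21) → FL=S FR=S RL=W RR=W
cmd 8: advance +8 → t=131, phase=(17,17,5,5) → FL=W FR=W RL=S RR=S


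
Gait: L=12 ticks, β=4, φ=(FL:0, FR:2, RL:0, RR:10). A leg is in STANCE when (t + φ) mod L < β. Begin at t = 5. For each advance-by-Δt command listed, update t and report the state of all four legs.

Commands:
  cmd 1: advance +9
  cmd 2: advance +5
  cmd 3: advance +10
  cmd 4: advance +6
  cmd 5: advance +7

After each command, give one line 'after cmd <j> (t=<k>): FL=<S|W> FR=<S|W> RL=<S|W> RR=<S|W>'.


after cmd 1 (t=14): FL=S FR=W RL=S RR=S
after cmd 2 (t=19): FL=W FR=W RL=W RR=W
after cmd 3 (t=29): FL=W FR=W RL=W RR=S
after cmd 4 (t=35): FL=W FR=S RL=W RR=W
after cmd 5 (t=42): FL=W FR=W RL=W RR=W

start t=5: FL=W FR=W RL=W RR=S
cmd 1: advance +9 → t=14, phase=(2,4,2,0) → FL=S FR=W RL=S RR=S
cmd 2: advance +5 → t=19, phase=(7,9,7,5) → FL=W FR=W RL=W RR=W
cmd 3: advance +10 → t=29, phase=(5,7,5,3) → FL=W FR=W RL=W RR=S
cmd 4: advance +6 → t=35, phase=(11,1,11,9) → FL=W FR=S RL=W RR=W
cmd 5: advance +7 → t=42, phase=(6,8,6,4) → FL=W FR=W RL=W RR=W


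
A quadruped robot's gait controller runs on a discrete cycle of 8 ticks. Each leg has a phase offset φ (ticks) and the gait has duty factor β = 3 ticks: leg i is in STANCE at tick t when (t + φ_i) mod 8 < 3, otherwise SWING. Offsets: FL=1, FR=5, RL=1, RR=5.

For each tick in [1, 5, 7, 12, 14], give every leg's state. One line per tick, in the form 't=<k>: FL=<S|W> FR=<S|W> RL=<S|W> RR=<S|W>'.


t=1: FL=S FR=W RL=S RR=W
t=5: FL=W FR=S RL=W RR=S
t=7: FL=S FR=W RL=S RR=W
t=12: FL=W FR=S RL=W RR=S
t=14: FL=W FR=W RL=W RR=W

t=1: phase=(2,6,2,6) vs β=3 → FL=S FR=W RL=S RR=W
t=5: phase=(6,2,6,2) vs β=3 → FL=W FR=S RL=W RR=S
t=7: phase=(0,4,0,4) vs β=3 → FL=S FR=W RL=S RR=W
t=12: phase=(5,1,5,1) vs β=3 → FL=W FR=S RL=W RR=S
t=14: phase=(7,3,7,3) vs β=3 → FL=W FR=W RL=W RR=W


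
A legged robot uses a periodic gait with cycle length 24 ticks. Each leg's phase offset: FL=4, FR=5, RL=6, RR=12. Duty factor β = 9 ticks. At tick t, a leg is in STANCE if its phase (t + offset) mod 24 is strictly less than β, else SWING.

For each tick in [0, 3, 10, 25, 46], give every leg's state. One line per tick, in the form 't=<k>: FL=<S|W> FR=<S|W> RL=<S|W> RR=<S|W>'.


t=0: FL=S FR=S RL=S RR=W
t=3: FL=S FR=S RL=W RR=W
t=10: FL=W FR=W RL=W RR=W
t=25: FL=S FR=S RL=S RR=W
t=46: FL=S FR=S RL=S RR=W

t=0: phase=(4,5,6,12) vs β=9 → FL=S FR=S RL=S RR=W
t=3: phase=(7,8,9,15) vs β=9 → FL=S FR=S RL=W RR=W
t=10: phase=(14,15,16,22) vs β=9 → FL=W FR=W RL=W RR=W
t=25: phase=(5,6,7,13) vs β=9 → FL=S FR=S RL=S RR=W
t=46: phase=(2,3,4,10) vs β=9 → FL=S FR=S RL=S RR=W


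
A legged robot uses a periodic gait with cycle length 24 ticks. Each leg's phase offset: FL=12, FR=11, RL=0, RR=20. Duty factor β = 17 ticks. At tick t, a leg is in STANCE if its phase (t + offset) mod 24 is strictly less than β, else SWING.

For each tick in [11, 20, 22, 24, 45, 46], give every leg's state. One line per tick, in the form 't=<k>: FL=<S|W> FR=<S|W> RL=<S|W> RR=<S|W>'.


t=11: FL=W FR=W RL=S RR=S
t=20: FL=S FR=S RL=W RR=S
t=22: FL=S FR=S RL=W RR=W
t=24: FL=S FR=S RL=S RR=W
t=45: FL=S FR=S RL=W RR=W
t=46: FL=S FR=S RL=W RR=W

t=11: phase=(23,22,11,7) vs β=17 → FL=W FR=W RL=S RR=S
t=20: phase=(8,7,20,16) vs β=17 → FL=S FR=S RL=W RR=S
t=22: phase=(10,9,22,18) vs β=17 → FL=S FR=S RL=W RR=W
t=24: phase=(12,11,0,20) vs β=17 → FL=S FR=S RL=S RR=W
t=45: phase=(9,8,21,17) vs β=17 → FL=S FR=S RL=W RR=W
t=46: phase=(10,9,22,18) vs β=17 → FL=S FR=S RL=W RR=W


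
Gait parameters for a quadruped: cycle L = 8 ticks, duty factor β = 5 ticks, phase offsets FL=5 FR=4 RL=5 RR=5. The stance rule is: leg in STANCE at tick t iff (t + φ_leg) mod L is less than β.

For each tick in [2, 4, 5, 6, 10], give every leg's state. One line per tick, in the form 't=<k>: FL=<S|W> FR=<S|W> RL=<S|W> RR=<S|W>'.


t=2: phase=(7,6,7,7) vs β=5 → FL=W FR=W RL=W RR=W
t=4: phase=(1,0,1,1) vs β=5 → FL=S FR=S RL=S RR=S
t=5: phase=(2,1,2,2) vs β=5 → FL=S FR=S RL=S RR=S
t=6: phase=(3,2,3,3) vs β=5 → FL=S FR=S RL=S RR=S
t=10: phase=(7,6,7,7) vs β=5 → FL=W FR=W RL=W RR=W

t=2: FL=W FR=W RL=W RR=W
t=4: FL=S FR=S RL=S RR=S
t=5: FL=S FR=S RL=S RR=S
t=6: FL=S FR=S RL=S RR=S
t=10: FL=W FR=W RL=W RR=W


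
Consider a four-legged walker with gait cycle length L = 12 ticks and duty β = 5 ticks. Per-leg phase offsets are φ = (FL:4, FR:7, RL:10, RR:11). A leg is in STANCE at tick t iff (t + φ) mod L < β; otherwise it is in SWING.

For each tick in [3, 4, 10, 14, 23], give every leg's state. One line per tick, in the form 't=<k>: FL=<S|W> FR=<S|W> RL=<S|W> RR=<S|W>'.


t=3: FL=W FR=W RL=S RR=S
t=4: FL=W FR=W RL=S RR=S
t=10: FL=S FR=W RL=W RR=W
t=14: FL=W FR=W RL=S RR=S
t=23: FL=S FR=W RL=W RR=W

t=3: phase=(7,10,1,2) vs β=5 → FL=W FR=W RL=S RR=S
t=4: phase=(8,11,2,3) vs β=5 → FL=W FR=W RL=S RR=S
t=10: phase=(2,5,8,9) vs β=5 → FL=S FR=W RL=W RR=W
t=14: phase=(6,9,0,1) vs β=5 → FL=W FR=W RL=S RR=S
t=23: phase=(3,6,9,10) vs β=5 → FL=S FR=W RL=W RR=W


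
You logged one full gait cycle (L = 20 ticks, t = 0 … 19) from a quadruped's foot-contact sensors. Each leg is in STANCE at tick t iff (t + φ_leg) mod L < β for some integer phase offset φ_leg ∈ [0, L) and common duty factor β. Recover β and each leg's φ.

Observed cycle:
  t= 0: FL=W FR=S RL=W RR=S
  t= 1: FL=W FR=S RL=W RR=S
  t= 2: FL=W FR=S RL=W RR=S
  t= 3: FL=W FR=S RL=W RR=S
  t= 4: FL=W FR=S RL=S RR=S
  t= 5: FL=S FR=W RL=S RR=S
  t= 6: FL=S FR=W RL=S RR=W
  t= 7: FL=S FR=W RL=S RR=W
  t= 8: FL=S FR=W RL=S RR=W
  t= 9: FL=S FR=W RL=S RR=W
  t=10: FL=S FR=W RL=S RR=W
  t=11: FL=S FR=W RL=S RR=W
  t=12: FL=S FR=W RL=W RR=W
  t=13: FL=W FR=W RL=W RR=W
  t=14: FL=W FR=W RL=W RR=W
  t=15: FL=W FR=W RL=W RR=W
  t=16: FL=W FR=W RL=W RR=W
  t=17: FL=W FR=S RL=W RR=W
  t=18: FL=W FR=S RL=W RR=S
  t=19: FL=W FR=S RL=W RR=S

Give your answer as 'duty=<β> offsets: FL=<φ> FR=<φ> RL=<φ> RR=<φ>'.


duty β = stance ticks per leg = 8
FL: stance ticks = 8; W→S at t=5 → φ=15
FR: stance ticks = 8; W→S at t=17 → φ=3
RL: stance ticks = 8; W→S at t=4 → φ=16
RR: stance ticks = 8; W→S at t=18 → φ=2

duty=8 offsets: FL=15 FR=3 RL=16 RR=2


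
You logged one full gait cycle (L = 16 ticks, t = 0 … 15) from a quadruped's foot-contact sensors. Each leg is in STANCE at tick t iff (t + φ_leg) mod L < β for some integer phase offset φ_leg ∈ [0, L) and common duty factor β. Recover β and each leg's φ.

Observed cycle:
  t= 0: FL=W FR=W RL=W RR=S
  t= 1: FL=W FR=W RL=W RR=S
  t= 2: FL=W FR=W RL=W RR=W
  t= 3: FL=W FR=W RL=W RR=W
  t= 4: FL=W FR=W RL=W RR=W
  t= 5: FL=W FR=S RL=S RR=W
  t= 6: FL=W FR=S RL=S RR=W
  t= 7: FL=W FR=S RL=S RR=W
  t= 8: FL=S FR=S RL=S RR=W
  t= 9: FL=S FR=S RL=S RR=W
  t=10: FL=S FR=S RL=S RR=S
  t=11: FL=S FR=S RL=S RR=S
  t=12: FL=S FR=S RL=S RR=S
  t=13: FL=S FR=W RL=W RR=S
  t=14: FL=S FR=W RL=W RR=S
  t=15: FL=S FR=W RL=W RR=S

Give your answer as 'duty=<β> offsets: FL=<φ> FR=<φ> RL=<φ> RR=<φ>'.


duty β = stance ticks per leg = 8
FL: stance ticks = 8; W→S at t=8 → φ=8
FR: stance ticks = 8; W→S at t=5 → φ=11
RL: stance ticks = 8; W→S at t=5 → φ=11
RR: stance ticks = 8; W→S at t=10 → φ=6

duty=8 offsets: FL=8 FR=11 RL=11 RR=6


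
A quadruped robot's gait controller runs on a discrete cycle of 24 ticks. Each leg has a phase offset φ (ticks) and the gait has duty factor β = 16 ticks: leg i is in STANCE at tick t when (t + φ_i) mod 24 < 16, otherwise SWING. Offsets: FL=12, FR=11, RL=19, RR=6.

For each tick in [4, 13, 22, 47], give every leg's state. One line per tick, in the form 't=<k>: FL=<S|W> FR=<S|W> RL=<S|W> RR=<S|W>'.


t=4: FL=W FR=S RL=W RR=S
t=13: FL=S FR=S RL=S RR=W
t=22: FL=S FR=S RL=W RR=S
t=47: FL=S FR=S RL=W RR=S

t=4: phase=(16,15,23,10) vs β=16 → FL=W FR=S RL=W RR=S
t=13: phase=(1,0,8,19) vs β=16 → FL=S FR=S RL=S RR=W
t=22: phase=(10,9,17,4) vs β=16 → FL=S FR=S RL=W RR=S
t=47: phase=(11,10,18,5) vs β=16 → FL=S FR=S RL=W RR=S


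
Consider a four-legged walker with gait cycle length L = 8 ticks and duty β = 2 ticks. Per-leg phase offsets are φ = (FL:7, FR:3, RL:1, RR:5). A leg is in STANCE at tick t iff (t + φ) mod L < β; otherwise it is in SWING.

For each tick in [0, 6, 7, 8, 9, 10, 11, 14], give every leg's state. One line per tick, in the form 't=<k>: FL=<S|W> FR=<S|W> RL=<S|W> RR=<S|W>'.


t=0: phase=(7,3,1,5) vs β=2 → FL=W FR=W RL=S RR=W
t=6: phase=(5,1,7,3) vs β=2 → FL=W FR=S RL=W RR=W
t=7: phase=(6,2,0,4) vs β=2 → FL=W FR=W RL=S RR=W
t=8: phase=(7,3,1,5) vs β=2 → FL=W FR=W RL=S RR=W
t=9: phase=(0,4,2,6) vs β=2 → FL=S FR=W RL=W RR=W
t=10: phase=(1,5,3,7) vs β=2 → FL=S FR=W RL=W RR=W
t=11: phase=(2,6,4,0) vs β=2 → FL=W FR=W RL=W RR=S
t=14: phase=(5,1,7,3) vs β=2 → FL=W FR=S RL=W RR=W

t=0: FL=W FR=W RL=S RR=W
t=6: FL=W FR=S RL=W RR=W
t=7: FL=W FR=W RL=S RR=W
t=8: FL=W FR=W RL=S RR=W
t=9: FL=S FR=W RL=W RR=W
t=10: FL=S FR=W RL=W RR=W
t=11: FL=W FR=W RL=W RR=S
t=14: FL=W FR=S RL=W RR=W


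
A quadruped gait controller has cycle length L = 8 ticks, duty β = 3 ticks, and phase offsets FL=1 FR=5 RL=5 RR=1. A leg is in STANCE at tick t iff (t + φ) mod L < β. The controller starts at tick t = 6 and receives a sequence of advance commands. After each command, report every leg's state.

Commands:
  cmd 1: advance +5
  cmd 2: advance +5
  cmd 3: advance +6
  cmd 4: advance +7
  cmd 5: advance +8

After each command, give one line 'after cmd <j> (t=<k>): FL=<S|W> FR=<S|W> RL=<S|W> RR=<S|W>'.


start t=6: FL=W FR=W RL=W RR=W
cmd 1: advance +5 → t=11, phase=(4,0,0,4) → FL=W FR=S RL=S RR=W
cmd 2: advance +5 → t=16, phase=(1,5,5,1) → FL=S FR=W RL=W RR=S
cmd 3: advance +6 → t=22, phase=(7,3,3,7) → FL=W FR=W RL=W RR=W
cmd 4: advance +7 → t=29, phase=(6,2,2,6) → FL=W FR=S RL=S RR=W
cmd 5: advance +8 → t=37, phase=(6,2,2,6) → FL=W FR=S RL=S RR=W

after cmd 1 (t=11): FL=W FR=S RL=S RR=W
after cmd 2 (t=16): FL=S FR=W RL=W RR=S
after cmd 3 (t=22): FL=W FR=W RL=W RR=W
after cmd 4 (t=29): FL=W FR=S RL=S RR=W
after cmd 5 (t=37): FL=W FR=S RL=S RR=W


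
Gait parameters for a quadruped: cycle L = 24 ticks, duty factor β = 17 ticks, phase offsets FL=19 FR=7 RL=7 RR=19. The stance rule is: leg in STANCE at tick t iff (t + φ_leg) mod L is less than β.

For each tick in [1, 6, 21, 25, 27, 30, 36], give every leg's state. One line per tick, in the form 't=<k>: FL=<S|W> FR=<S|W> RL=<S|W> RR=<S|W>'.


t=1: phase=(20,8,8,20) vs β=17 → FL=W FR=S RL=S RR=W
t=6: phase=(1,13,13,1) vs β=17 → FL=S FR=S RL=S RR=S
t=21: phase=(16,4,4,16) vs β=17 → FL=S FR=S RL=S RR=S
t=25: phase=(20,8,8,20) vs β=17 → FL=W FR=S RL=S RR=W
t=27: phase=(22,10,10,22) vs β=17 → FL=W FR=S RL=S RR=W
t=30: phase=(1,13,13,1) vs β=17 → FL=S FR=S RL=S RR=S
t=36: phase=(7,19,19,7) vs β=17 → FL=S FR=W RL=W RR=S

t=1: FL=W FR=S RL=S RR=W
t=6: FL=S FR=S RL=S RR=S
t=21: FL=S FR=S RL=S RR=S
t=25: FL=W FR=S RL=S RR=W
t=27: FL=W FR=S RL=S RR=W
t=30: FL=S FR=S RL=S RR=S
t=36: FL=S FR=W RL=W RR=S


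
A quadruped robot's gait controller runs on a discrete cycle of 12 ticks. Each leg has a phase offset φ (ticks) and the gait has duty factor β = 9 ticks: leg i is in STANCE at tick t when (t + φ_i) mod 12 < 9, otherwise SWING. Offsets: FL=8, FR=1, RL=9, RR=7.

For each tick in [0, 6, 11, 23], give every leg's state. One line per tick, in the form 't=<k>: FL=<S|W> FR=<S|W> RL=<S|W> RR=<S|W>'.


t=0: phase=(8,1,9,7) vs β=9 → FL=S FR=S RL=W RR=S
t=6: phase=(2,7,3,1) vs β=9 → FL=S FR=S RL=S RR=S
t=11: phase=(7,0,8,6) vs β=9 → FL=S FR=S RL=S RR=S
t=23: phase=(7,0,8,6) vs β=9 → FL=S FR=S RL=S RR=S

t=0: FL=S FR=S RL=W RR=S
t=6: FL=S FR=S RL=S RR=S
t=11: FL=S FR=S RL=S RR=S
t=23: FL=S FR=S RL=S RR=S


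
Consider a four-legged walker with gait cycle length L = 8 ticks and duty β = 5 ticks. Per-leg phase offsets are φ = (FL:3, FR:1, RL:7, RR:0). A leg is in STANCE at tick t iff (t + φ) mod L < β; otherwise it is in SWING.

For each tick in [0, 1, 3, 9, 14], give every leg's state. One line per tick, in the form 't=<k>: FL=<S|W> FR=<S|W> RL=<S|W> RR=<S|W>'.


t=0: FL=S FR=S RL=W RR=S
t=1: FL=S FR=S RL=S RR=S
t=3: FL=W FR=S RL=S RR=S
t=9: FL=S FR=S RL=S RR=S
t=14: FL=S FR=W RL=W RR=W

t=0: phase=(3,1,7,0) vs β=5 → FL=S FR=S RL=W RR=S
t=1: phase=(4,2,0,1) vs β=5 → FL=S FR=S RL=S RR=S
t=3: phase=(6,4,2,3) vs β=5 → FL=W FR=S RL=S RR=S
t=9: phase=(4,2,0,1) vs β=5 → FL=S FR=S RL=S RR=S
t=14: phase=(1,7,5,6) vs β=5 → FL=S FR=W RL=W RR=W


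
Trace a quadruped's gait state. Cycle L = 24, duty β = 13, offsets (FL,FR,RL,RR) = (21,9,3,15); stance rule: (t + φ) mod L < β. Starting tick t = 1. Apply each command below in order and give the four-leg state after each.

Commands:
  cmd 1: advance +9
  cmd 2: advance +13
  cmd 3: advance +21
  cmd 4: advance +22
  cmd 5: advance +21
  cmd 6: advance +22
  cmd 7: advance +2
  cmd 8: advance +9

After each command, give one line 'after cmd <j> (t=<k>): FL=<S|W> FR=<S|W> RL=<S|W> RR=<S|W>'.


start t=1: FL=W FR=S RL=S RR=W
cmd 1: advance +9 → t=10, phase=(7,19,13,1) → FL=S FR=W RL=W RR=S
cmd 2: advance +13 → t=23, phase=(20,8,2,14) → FL=W FR=S RL=S RR=W
cmd 3: advance +21 → t=44, phase=(17,5,23,11) → FL=W FR=S RL=W RR=S
cmd 4: advance +22 → t=66, phase=(15,3,21,9) → FL=W FR=S RL=W RR=S
cmd 5: advance +21 → t=87, phase=(12,0,18,6) → FL=S FR=S RL=W RR=S
cmd 6: advance +22 → t=109, phase=(10,22,16,4) → FL=S FR=W RL=W RR=S
cmd 7: advance +2 → t=111, phase=(12,0,18,6) → FL=S FR=S RL=W RR=S
cmd 8: advance +9 → t=120, phase=(21,9,3,15) → FL=W FR=S RL=S RR=W

after cmd 1 (t=10): FL=S FR=W RL=W RR=S
after cmd 2 (t=23): FL=W FR=S RL=S RR=W
after cmd 3 (t=44): FL=W FR=S RL=W RR=S
after cmd 4 (t=66): FL=W FR=S RL=W RR=S
after cmd 5 (t=87): FL=S FR=S RL=W RR=S
after cmd 6 (t=109): FL=S FR=W RL=W RR=S
after cmd 7 (t=111): FL=S FR=S RL=W RR=S
after cmd 8 (t=120): FL=W FR=S RL=S RR=W


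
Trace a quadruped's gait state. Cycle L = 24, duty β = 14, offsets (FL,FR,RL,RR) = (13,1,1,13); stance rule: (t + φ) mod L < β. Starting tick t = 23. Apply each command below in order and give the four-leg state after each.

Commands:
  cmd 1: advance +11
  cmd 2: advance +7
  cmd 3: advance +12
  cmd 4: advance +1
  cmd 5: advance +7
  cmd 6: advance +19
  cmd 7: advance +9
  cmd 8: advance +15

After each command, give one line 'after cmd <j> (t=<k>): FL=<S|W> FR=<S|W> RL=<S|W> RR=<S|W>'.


after cmd 1 (t=34): FL=W FR=S RL=S RR=W
after cmd 2 (t=41): FL=S FR=W RL=W RR=S
after cmd 3 (t=53): FL=W FR=S RL=S RR=W
after cmd 4 (t=54): FL=W FR=S RL=S RR=W
after cmd 5 (t=61): FL=S FR=W RL=W RR=S
after cmd 6 (t=80): FL=W FR=S RL=S RR=W
after cmd 7 (t=89): FL=S FR=W RL=W RR=S
after cmd 8 (t=104): FL=W FR=S RL=S RR=W

start t=23: FL=S FR=S RL=S RR=S
cmd 1: advance +11 → t=34, phase=(23,11,11,23) → FL=W FR=S RL=S RR=W
cmd 2: advance +7 → t=41, phase=(6,18,18,6) → FL=S FR=W RL=W RR=S
cmd 3: advance +12 → t=53, phase=(18,6,6,18) → FL=W FR=S RL=S RR=W
cmd 4: advance +1 → t=54, phase=(19,7,7,19) → FL=W FR=S RL=S RR=W
cmd 5: advance +7 → t=61, phase=(2,14,14,2) → FL=S FR=W RL=W RR=S
cmd 6: advance +19 → t=80, phase=(21,9,9,21) → FL=W FR=S RL=S RR=W
cmd 7: advance +9 → t=89, phase=(6,18,18,6) → FL=S FR=W RL=W RR=S
cmd 8: advance +15 → t=104, phase=(21,9,9,21) → FL=W FR=S RL=S RR=W


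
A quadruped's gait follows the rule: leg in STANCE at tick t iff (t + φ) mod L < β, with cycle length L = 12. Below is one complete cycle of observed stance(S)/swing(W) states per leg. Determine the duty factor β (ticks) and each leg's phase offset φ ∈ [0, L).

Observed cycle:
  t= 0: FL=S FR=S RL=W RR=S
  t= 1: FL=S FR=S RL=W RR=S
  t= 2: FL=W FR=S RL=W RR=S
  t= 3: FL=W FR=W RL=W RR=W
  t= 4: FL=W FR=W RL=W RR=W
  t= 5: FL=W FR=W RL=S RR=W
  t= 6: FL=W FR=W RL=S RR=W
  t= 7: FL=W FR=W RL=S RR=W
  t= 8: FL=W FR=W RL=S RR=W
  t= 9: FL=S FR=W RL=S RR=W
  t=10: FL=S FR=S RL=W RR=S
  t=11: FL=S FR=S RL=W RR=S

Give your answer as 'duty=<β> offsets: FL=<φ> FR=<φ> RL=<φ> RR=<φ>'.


duty=5 offsets: FL=3 FR=2 RL=7 RR=2

duty β = stance ticks per leg = 5
FL: stance ticks = 5; W→S at t=9 → φ=3
FR: stance ticks = 5; W→S at t=10 → φ=2
RL: stance ticks = 5; W→S at t=5 → φ=7
RR: stance ticks = 5; W→S at t=10 → φ=2


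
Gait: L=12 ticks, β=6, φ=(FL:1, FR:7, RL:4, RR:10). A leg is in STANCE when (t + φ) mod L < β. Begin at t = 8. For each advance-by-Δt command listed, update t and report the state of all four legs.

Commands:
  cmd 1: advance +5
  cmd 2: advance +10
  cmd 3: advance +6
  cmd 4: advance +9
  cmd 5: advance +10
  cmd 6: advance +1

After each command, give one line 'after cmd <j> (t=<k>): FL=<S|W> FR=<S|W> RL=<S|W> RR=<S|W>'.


after cmd 1 (t=13): FL=S FR=W RL=S RR=W
after cmd 2 (t=23): FL=S FR=W RL=S RR=W
after cmd 3 (t=29): FL=W FR=S RL=W RR=S
after cmd 4 (t=38): FL=S FR=W RL=W RR=S
after cmd 5 (t=48): FL=S FR=W RL=S RR=W
after cmd 6 (t=49): FL=S FR=W RL=S RR=W

start t=8: FL=W FR=S RL=S RR=W
cmd 1: advance +5 → t=13, phase=(2,8,5,11) → FL=S FR=W RL=S RR=W
cmd 2: advance +10 → t=23, phase=(0,6,3,9) → FL=S FR=W RL=S RR=W
cmd 3: advance +6 → t=29, phase=(6,0,9,3) → FL=W FR=S RL=W RR=S
cmd 4: advance +9 → t=38, phase=(3,9,6,0) → FL=S FR=W RL=W RR=S
cmd 5: advance +10 → t=48, phase=(1,7,4,10) → FL=S FR=W RL=S RR=W
cmd 6: advance +1 → t=49, phase=(2,8,5,11) → FL=S FR=W RL=S RR=W
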